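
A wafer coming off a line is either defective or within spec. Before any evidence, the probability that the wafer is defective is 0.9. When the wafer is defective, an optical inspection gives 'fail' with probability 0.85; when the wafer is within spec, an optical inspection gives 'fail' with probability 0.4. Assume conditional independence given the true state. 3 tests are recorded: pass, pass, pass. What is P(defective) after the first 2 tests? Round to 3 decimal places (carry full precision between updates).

0.360

After 'pass': P(defective) = 0.15·0.9000 / (0.15·0.9000 + 0.6·0.1000) ≈ 0.6923
After 'pass': P(defective) = 0.15·0.6923 / (0.15·0.6923 + 0.6·0.3077) ≈ 0.3600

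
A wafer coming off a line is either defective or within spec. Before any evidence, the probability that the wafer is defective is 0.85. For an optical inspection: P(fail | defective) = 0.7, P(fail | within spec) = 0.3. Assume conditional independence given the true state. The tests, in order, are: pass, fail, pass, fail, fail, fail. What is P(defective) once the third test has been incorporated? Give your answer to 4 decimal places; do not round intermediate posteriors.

0.7083

After 'pass': P(defective) = 0.3·0.8500 / (0.3·0.8500 + 0.7·0.1500) ≈ 0.7083
After 'fail': P(defective) = 0.7·0.7083 / (0.7·0.7083 + 0.3·0.2917) ≈ 0.8500
After 'pass': P(defective) = 0.3·0.8500 / (0.3·0.8500 + 0.7·0.1500) ≈ 0.7083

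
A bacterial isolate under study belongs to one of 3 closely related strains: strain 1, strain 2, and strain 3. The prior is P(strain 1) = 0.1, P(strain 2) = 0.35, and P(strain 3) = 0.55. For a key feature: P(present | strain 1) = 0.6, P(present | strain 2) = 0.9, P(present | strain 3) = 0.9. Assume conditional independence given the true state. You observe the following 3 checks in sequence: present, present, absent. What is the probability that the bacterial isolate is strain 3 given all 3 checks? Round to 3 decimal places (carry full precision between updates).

0.510

After 'present': normaliser = 0.6·0.1000 + 0.9·0.3500 + 0.9·0.5500; P(strain 1) ≈ 0.0690, P(strain 2) ≈ 0.3621, P(strain 3) ≈ 0.5690
After 'present': normaliser = 0.6·0.0690 + 0.9·0.3621 + 0.9·0.5690; P(strain 1) ≈ 0.0471, P(strain 2) ≈ 0.3706, P(strain 3) ≈ 0.5824
After 'absent': normaliser = 0.4·0.0471 + 0.1·0.3706 + 0.1·0.5824; P(strain 1) ≈ 0.1649, P(strain 2) ≈ 0.3247, P(strain 3) ≈ 0.5103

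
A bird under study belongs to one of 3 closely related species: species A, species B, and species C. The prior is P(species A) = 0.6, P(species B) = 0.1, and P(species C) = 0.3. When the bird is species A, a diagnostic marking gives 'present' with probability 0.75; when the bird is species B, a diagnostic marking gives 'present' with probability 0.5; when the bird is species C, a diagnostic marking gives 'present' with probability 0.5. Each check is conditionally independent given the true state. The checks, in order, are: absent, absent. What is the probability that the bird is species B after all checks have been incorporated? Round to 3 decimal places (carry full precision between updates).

After 'absent': normaliser = 0.25·0.6000 + 0.5·0.1000 + 0.5·0.3000; P(species A) ≈ 0.4286, P(species B) ≈ 0.1429, P(species C) ≈ 0.4286
After 'absent': normaliser = 0.25·0.4286 + 0.5·0.1429 + 0.5·0.4286; P(species A) ≈ 0.2727, P(species B) ≈ 0.1818, P(species C) ≈ 0.5455

0.182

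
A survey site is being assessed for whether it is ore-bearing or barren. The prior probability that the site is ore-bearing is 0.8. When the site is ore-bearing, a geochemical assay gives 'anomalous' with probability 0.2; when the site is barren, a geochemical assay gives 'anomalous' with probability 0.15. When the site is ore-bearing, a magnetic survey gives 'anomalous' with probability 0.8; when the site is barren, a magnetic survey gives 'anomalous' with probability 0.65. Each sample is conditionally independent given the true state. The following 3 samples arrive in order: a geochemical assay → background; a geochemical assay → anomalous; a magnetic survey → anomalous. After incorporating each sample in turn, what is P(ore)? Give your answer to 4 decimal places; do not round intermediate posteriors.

0.8607

After a geochemical assay='background': P(ore) = 0.8·0.8000 / (0.8·0.8000 + 0.85·0.2000) ≈ 0.7901
After a geochemical assay='anomalous': P(ore) = 0.2·0.7901 / (0.2·0.7901 + 0.15·0.2099) ≈ 0.8339
After a magnetic survey='anomalous': P(ore) = 0.8·0.8339 / (0.8·0.8339 + 0.65·0.1661) ≈ 0.8607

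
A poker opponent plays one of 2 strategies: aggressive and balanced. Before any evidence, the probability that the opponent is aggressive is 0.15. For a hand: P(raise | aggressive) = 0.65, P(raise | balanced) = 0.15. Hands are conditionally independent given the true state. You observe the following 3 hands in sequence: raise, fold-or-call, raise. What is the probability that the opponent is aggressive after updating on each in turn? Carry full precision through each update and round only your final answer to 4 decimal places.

Apply Bayes' rule sequentially, carrying P(aggressive) forward.
After 'raise': P(aggressive) = 0.65·0.1500 / (0.65·0.1500 + 0.15·0.8500) ≈ 0.4333
After 'fold-or-call': P(aggressive) = 0.35·0.4333 / (0.35·0.4333 + 0.85·0.5667) ≈ 0.2395
After 'raise': P(aggressive) = 0.65·0.2395 / (0.65·0.2395 + 0.15·0.7605) ≈ 0.5771

0.5771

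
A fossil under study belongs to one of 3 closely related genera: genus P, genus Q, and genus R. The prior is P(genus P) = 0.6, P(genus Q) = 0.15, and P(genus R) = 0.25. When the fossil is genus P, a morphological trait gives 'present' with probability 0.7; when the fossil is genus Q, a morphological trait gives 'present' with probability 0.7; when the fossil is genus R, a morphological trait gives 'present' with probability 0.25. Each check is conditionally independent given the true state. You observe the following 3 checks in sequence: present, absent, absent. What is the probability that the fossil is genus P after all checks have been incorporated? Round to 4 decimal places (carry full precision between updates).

After 'present': normaliser = 0.7·0.6000 + 0.7·0.1500 + 0.25·0.2500; P(genus P) ≈ 0.7149, P(genus Q) ≈ 0.1787, P(genus R) ≈ 0.1064
After 'absent': normaliser = 0.3·0.7149 + 0.3·0.1787 + 0.75·0.1064; P(genus P) ≈ 0.6165, P(genus Q) ≈ 0.1541, P(genus R) ≈ 0.2294
After 'absent': normaliser = 0.3·0.6165 + 0.3·0.1541 + 0.75·0.2294; P(genus P) ≈ 0.4587, P(genus Q) ≈ 0.1147, P(genus R) ≈ 0.4266

0.4587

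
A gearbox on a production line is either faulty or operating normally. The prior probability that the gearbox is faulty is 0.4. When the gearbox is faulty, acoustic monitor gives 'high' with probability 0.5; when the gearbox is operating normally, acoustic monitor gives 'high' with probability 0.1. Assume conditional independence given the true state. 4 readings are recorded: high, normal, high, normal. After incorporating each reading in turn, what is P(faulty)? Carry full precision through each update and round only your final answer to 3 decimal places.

0.837

After 'high': P(faulty) = 0.5·0.4000 / (0.5·0.4000 + 0.1·0.6000) ≈ 0.7692
After 'normal': P(faulty) = 0.5·0.7692 / (0.5·0.7692 + 0.9·0.2308) ≈ 0.6494
After 'high': P(faulty) = 0.5·0.6494 / (0.5·0.6494 + 0.1·0.3506) ≈ 0.9025
After 'normal': P(faulty) = 0.5·0.9025 / (0.5·0.9025 + 0.9·0.0975) ≈ 0.8372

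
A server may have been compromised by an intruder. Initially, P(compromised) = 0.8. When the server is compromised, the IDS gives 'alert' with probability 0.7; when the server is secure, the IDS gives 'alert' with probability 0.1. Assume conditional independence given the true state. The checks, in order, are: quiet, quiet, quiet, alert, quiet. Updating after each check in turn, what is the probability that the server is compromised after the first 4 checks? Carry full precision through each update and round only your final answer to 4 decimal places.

0.5091

After 'quiet': P(compromised) = 0.3·0.8000 / (0.3·0.8000 + 0.9·0.2000) ≈ 0.5714
After 'quiet': P(compromised) = 0.3·0.5714 / (0.3·0.5714 + 0.9·0.4286) ≈ 0.3077
After 'quiet': P(compromised) = 0.3·0.3077 / (0.3·0.3077 + 0.9·0.6923) ≈ 0.1290
After 'alert': P(compromised) = 0.7·0.1290 / (0.7·0.1290 + 0.1·0.8710) ≈ 0.5091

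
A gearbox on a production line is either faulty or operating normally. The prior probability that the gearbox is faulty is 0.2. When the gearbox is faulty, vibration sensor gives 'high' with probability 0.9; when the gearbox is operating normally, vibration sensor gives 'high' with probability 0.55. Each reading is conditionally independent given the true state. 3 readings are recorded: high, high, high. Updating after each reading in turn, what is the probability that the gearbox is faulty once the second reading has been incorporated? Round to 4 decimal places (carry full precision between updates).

0.4010

Apply Bayes' rule sequentially, carrying P(faulty) forward.
After 'high': P(faulty) = 0.9·0.2000 / (0.9·0.2000 + 0.55·0.8000) ≈ 0.2903
After 'high': P(faulty) = 0.9·0.2903 / (0.9·0.2903 + 0.55·0.7097) ≈ 0.4010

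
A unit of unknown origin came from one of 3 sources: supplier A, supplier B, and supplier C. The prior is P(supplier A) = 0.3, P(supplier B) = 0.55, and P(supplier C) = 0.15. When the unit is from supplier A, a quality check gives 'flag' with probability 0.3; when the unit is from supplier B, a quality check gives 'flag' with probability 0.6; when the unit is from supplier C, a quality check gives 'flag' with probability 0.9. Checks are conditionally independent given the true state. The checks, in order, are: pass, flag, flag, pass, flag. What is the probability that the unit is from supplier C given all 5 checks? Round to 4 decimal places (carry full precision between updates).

Each posterior becomes the prior for the next update.
After 'pass': normaliser = 0.7·0.3000 + 0.4·0.5500 + 0.1·0.1500; P(supplier A) ≈ 0.4719, P(supplier B) ≈ 0.4944, P(supplier C) ≈ 0.0337
After 'flag': normaliser = 0.3·0.4719 + 0.6·0.4944 + 0.9·0.0337; P(supplier A) ≈ 0.3022, P(supplier B) ≈ 0.6331, P(supplier C) ≈ 0.0647
After 'flag': normaliser = 0.3·0.3022 + 0.6·0.6331 + 0.9·0.0647; P(supplier A) ≈ 0.1714, P(supplier B) ≈ 0.7184, P(supplier C) ≈ 0.1102
After 'pass': normaliser = 0.7·0.1714 + 0.4·0.7184 + 0.1·0.1102; P(supplier A) ≈ 0.2868, P(supplier B) ≈ 0.6868, P(supplier C) ≈ 0.0263
After 'flag': normaliser = 0.3·0.2868 + 0.6·0.6868 + 0.9·0.0263; P(supplier A) ≈ 0.1649, P(supplier B) ≈ 0.7897, P(supplier C) ≈ 0.0454

0.0454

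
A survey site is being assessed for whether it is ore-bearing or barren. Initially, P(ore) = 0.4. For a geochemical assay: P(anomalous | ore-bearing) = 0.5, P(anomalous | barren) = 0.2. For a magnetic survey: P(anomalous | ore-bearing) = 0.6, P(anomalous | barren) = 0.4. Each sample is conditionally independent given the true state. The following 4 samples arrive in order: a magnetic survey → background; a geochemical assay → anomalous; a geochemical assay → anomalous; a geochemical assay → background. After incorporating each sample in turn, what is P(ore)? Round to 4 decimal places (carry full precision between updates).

After a magnetic survey='background': P(ore) = 0.4·0.4000 / (0.4·0.4000 + 0.6·0.6000) ≈ 0.3077
After a geochemical assay='anomalous': P(ore) = 0.5·0.3077 / (0.5·0.3077 + 0.2·0.6923) ≈ 0.5263
After a geochemical assay='anomalous': P(ore) = 0.5·0.5263 / (0.5·0.5263 + 0.2·0.4737) ≈ 0.7353
After a geochemical assay='background': P(ore) = 0.5·0.7353 / (0.5·0.7353 + 0.8·0.2647) ≈ 0.6345

0.6345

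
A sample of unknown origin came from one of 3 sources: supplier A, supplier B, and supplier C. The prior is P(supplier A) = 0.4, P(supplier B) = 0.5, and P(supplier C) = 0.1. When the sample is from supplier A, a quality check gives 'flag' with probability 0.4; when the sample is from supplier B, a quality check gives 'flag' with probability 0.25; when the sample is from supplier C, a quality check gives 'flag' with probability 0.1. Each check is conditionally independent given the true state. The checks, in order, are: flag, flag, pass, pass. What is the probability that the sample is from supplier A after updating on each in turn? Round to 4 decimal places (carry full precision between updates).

After 'flag': normaliser = 0.4·0.4000 + 0.25·0.5000 + 0.1·0.1000; P(supplier A) ≈ 0.5424, P(supplier B) ≈ 0.4237, P(supplier C) ≈ 0.0339
After 'flag': normaliser = 0.4·0.5424 + 0.25·0.4237 + 0.1·0.0339; P(supplier A) ≈ 0.6649, P(supplier B) ≈ 0.3247, P(supplier C) ≈ 0.0104
After 'pass': normaliser = 0.6·0.6649 + 0.75·0.3247 + 0.9·0.0104; P(supplier A) ≈ 0.6121, P(supplier B) ≈ 0.3736, P(supplier C) ≈ 0.0143
After 'pass': normaliser = 0.6·0.6121 + 0.75·0.3736 + 0.9·0.0143; P(supplier A) ≈ 0.5561, P(supplier B) ≈ 0.4243, P(supplier C) ≈ 0.0196

0.5561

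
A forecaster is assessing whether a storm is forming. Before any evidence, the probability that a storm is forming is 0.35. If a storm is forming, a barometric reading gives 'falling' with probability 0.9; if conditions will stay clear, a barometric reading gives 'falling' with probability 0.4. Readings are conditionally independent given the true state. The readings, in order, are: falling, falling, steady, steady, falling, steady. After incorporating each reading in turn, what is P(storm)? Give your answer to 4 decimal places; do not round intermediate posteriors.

0.0276

After 'falling': P(storm) = 0.9·0.3500 / (0.9·0.3500 + 0.4·0.6500) ≈ 0.5478
After 'falling': P(storm) = 0.9·0.5478 / (0.9·0.5478 + 0.4·0.4522) ≈ 0.7316
After 'steady': P(storm) = 0.1·0.7316 / (0.1·0.7316 + 0.6·0.2684) ≈ 0.3124
After 'steady': P(storm) = 0.1·0.3124 / (0.1·0.3124 + 0.6·0.6876) ≈ 0.0704
After 'falling': P(storm) = 0.9·0.0704 / (0.9·0.0704 + 0.4·0.9296) ≈ 0.1456
After 'steady': P(storm) = 0.1·0.1456 / (0.1·0.1456 + 0.6·0.8544) ≈ 0.0276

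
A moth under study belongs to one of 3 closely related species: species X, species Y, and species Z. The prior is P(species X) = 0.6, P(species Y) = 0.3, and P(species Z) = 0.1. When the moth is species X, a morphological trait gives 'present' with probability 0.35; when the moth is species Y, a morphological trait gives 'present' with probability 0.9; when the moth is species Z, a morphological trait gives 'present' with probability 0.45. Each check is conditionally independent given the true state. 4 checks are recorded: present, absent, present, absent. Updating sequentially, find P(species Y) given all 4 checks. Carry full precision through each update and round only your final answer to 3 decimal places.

After 'present': normaliser = 0.35·0.6000 + 0.9·0.3000 + 0.45·0.1000; P(species X) ≈ 0.4000, P(species Y) ≈ 0.5143, P(species Z) ≈ 0.0857
After 'absent': normaliser = 0.65·0.4000 + 0.1·0.5143 + 0.55·0.0857; P(species X) ≈ 0.7251, P(species Y) ≈ 0.1434, P(species Z) ≈ 0.1315
After 'present': normaliser = 0.35·0.7251 + 0.9·0.1434 + 0.45·0.1315; P(species X) ≈ 0.5741, P(species Y) ≈ 0.2920, P(species Z) ≈ 0.1338
After 'absent': normaliser = 0.65·0.5741 + 0.1·0.2920 + 0.55·0.1338; P(species X) ≈ 0.7840, P(species Y) ≈ 0.0613, P(species Z) ≈ 0.1547

0.061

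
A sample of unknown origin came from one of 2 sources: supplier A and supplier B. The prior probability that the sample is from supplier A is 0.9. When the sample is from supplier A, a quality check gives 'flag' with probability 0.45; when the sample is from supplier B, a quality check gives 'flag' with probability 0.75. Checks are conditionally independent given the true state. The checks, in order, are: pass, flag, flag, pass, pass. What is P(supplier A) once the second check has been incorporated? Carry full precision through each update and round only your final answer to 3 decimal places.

0.922

After 'pass': P(supplier A) = 0.55·0.9000 / (0.55·0.9000 + 0.25·0.1000) ≈ 0.9519
After 'flag': P(supplier A) = 0.45·0.9519 / (0.45·0.9519 + 0.75·0.0481) ≈ 0.9224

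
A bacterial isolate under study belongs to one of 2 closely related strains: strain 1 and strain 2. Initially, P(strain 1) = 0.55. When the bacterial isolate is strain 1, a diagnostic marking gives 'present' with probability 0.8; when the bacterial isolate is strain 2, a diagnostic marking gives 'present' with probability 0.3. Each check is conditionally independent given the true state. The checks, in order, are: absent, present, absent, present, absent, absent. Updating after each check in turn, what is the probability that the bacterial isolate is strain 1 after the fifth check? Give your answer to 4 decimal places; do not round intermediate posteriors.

0.1685

After 'absent': P(strain 1) = 0.2·0.5500 / (0.2·0.5500 + 0.7·0.4500) ≈ 0.2588
After 'present': P(strain 1) = 0.8·0.2588 / (0.8·0.2588 + 0.3·0.7412) ≈ 0.4822
After 'absent': P(strain 1) = 0.2·0.4822 / (0.2·0.4822 + 0.7·0.5178) ≈ 0.2101
After 'present': P(strain 1) = 0.8·0.2101 / (0.8·0.2101 + 0.3·0.7899) ≈ 0.4150
After 'absent': P(strain 1) = 0.2·0.4150 / (0.2·0.4150 + 0.7·0.5850) ≈ 0.1685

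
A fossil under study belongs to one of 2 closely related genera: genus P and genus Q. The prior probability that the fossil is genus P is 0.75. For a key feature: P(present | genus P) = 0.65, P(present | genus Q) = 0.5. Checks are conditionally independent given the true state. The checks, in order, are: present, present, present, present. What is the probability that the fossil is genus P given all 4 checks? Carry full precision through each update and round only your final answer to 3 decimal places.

After 'present': P(genus P) = 0.65·0.7500 / (0.65·0.7500 + 0.5·0.2500) ≈ 0.7959
After 'present': P(genus P) = 0.65·0.7959 / (0.65·0.7959 + 0.5·0.2041) ≈ 0.8353
After 'present': P(genus P) = 0.65·0.8353 / (0.65·0.8353 + 0.5·0.1647) ≈ 0.8683
After 'present': P(genus P) = 0.65·0.8683 / (0.65·0.8683 + 0.5·0.1317) ≈ 0.8955

0.895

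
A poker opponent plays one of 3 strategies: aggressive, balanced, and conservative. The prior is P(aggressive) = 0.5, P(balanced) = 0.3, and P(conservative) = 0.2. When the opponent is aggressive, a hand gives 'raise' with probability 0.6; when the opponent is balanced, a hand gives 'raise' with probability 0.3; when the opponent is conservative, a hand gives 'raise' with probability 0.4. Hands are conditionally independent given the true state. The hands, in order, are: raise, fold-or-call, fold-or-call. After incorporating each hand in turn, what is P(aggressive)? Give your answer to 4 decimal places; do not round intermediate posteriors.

0.3970

After 'raise': normaliser = 0.6·0.5000 + 0.3·0.3000 + 0.4·0.2000; P(aggressive) ≈ 0.6383, P(balanced) ≈ 0.1915, P(conservative) ≈ 0.1702
After 'fold-or-call': normaliser = 0.4·0.6383 + 0.7·0.1915 + 0.6·0.1702; P(aggressive) ≈ 0.5195, P(balanced) ≈ 0.2727, P(conservative) ≈ 0.2078
After 'fold-or-call': normaliser = 0.4·0.5195 + 0.7·0.2727 + 0.6·0.2078; P(aggressive) ≈ 0.3970, P(balanced) ≈ 0.3648, P(conservative) ≈ 0.2382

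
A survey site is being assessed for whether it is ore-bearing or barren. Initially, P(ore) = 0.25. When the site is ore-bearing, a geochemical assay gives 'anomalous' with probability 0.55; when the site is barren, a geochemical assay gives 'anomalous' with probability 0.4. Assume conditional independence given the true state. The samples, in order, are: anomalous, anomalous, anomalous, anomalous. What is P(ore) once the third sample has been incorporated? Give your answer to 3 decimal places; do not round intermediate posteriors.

After 'anomalous': P(ore) = 0.55·0.2500 / (0.55·0.2500 + 0.4·0.7500) ≈ 0.3143
After 'anomalous': P(ore) = 0.55·0.3143 / (0.55·0.3143 + 0.4·0.6857) ≈ 0.3866
After 'anomalous': P(ore) = 0.55·0.3866 / (0.55·0.3866 + 0.4·0.6134) ≈ 0.4642

0.464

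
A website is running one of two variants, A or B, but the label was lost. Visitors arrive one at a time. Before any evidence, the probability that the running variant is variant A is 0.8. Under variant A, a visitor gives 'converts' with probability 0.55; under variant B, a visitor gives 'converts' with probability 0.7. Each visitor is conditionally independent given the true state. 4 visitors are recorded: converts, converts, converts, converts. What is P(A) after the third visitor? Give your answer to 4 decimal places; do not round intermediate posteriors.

0.6599

Each posterior becomes the prior for the next update.
After 'converts': P(A) = 0.55·0.8000 / (0.55·0.8000 + 0.7·0.2000) ≈ 0.7586
After 'converts': P(A) = 0.55·0.7586 / (0.55·0.7586 + 0.7·0.2414) ≈ 0.7118
After 'converts': P(A) = 0.55·0.7118 / (0.55·0.7118 + 0.7·0.2882) ≈ 0.6599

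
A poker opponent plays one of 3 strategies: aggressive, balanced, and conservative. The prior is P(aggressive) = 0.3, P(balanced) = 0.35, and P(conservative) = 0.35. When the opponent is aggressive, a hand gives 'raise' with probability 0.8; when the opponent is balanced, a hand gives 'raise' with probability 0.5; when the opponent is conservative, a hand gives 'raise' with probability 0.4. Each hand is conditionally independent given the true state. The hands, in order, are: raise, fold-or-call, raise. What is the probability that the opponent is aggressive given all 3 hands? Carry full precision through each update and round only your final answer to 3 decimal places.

0.332

After 'raise': normaliser = 0.8·0.3000 + 0.5·0.3500 + 0.4·0.3500; P(aggressive) ≈ 0.4324, P(balanced) ≈ 0.3153, P(conservative) ≈ 0.2523
After 'fold-or-call': normaliser = 0.2·0.4324 + 0.5·0.3153 + 0.6·0.2523; P(aggressive) ≈ 0.2187, P(balanced) ≈ 0.3986, P(conservative) ≈ 0.3827
After 'raise': normaliser = 0.8·0.2187 + 0.5·0.3986 + 0.4·0.3827; P(aggressive) ≈ 0.3317, P(balanced) ≈ 0.3780, P(conservative) ≈ 0.2903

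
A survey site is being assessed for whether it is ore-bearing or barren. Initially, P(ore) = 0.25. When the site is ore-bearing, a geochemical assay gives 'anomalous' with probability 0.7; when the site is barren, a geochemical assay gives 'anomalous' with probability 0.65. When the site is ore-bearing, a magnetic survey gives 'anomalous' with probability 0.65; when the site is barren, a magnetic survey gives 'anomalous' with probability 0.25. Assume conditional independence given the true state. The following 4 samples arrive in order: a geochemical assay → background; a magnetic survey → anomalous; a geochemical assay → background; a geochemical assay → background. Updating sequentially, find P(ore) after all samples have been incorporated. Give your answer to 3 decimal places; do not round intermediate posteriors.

0.353

Apply Bayes' rule sequentially, carrying P(ore) forward.
After a geochemical assay='background': P(ore) = 0.3·0.2500 / (0.3·0.2500 + 0.35·0.7500) ≈ 0.2222
After a magnetic survey='anomalous': P(ore) = 0.65·0.2222 / (0.65·0.2222 + 0.25·0.7778) ≈ 0.4262
After a geochemical assay='background': P(ore) = 0.3·0.4262 / (0.3·0.4262 + 0.35·0.5738) ≈ 0.3890
After a geochemical assay='background': P(ore) = 0.3·0.3890 / (0.3·0.3890 + 0.35·0.6110) ≈ 0.3531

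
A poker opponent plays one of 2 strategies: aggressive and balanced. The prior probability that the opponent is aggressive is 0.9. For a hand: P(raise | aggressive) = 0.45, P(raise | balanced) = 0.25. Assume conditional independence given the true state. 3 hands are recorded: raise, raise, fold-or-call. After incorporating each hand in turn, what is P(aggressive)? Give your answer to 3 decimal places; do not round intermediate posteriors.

0.955

After 'raise': P(aggressive) = 0.45·0.9000 / (0.45·0.9000 + 0.25·0.1000) ≈ 0.9419
After 'raise': P(aggressive) = 0.45·0.9419 / (0.45·0.9419 + 0.25·0.0581) ≈ 0.9668
After 'fold-or-call': P(aggressive) = 0.55·0.9668 / (0.55·0.9668 + 0.75·0.0332) ≈ 0.9553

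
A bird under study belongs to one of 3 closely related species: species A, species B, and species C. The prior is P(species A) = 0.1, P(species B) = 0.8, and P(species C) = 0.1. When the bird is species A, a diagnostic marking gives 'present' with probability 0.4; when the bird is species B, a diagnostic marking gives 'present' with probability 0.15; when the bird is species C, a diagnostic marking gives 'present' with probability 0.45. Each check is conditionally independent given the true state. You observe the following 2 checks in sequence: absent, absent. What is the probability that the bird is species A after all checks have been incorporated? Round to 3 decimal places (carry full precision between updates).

0.056

Apply Bayes' rule sequentially, carrying P(species A) forward.
After 'absent': normaliser = 0.6·0.1000 + 0.85·0.8000 + 0.55·0.1000; P(species A) ≈ 0.0755, P(species B) ≈ 0.8553, P(species C) ≈ 0.0692
After 'absent': normaliser = 0.6·0.0755 + 0.85·0.8553 + 0.55·0.0692; P(species A) ≈ 0.0559, P(species B) ≈ 0.8972, P(species C) ≈ 0.0470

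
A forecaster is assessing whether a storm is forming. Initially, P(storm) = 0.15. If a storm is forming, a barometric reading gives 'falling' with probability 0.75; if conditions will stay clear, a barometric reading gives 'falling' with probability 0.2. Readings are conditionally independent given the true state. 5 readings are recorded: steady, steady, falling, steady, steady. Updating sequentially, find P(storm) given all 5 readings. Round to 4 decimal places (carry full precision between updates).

After 'steady': P(storm) = 0.25·0.1500 / (0.25·0.1500 + 0.8·0.8500) ≈ 0.0523
After 'steady': P(storm) = 0.25·0.0523 / (0.25·0.0523 + 0.8·0.9477) ≈ 0.0169
After 'falling': P(storm) = 0.75·0.0169 / (0.75·0.0169 + 0.2·0.9831) ≈ 0.0607
After 'steady': P(storm) = 0.25·0.0607 / (0.25·0.0607 + 0.8·0.9393) ≈ 0.0198
After 'steady': P(storm) = 0.25·0.0198 / (0.25·0.0198 + 0.8·0.9802) ≈ 0.0063

0.0063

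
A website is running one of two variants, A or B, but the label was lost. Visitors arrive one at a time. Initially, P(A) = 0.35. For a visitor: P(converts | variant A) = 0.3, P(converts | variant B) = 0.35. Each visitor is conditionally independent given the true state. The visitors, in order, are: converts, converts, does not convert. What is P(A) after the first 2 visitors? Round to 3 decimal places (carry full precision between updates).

After 'converts': P(A) = 0.3·0.3500 / (0.3·0.3500 + 0.35·0.6500) ≈ 0.3158
After 'converts': P(A) = 0.3·0.3158 / (0.3·0.3158 + 0.35·0.6842) ≈ 0.2835

0.283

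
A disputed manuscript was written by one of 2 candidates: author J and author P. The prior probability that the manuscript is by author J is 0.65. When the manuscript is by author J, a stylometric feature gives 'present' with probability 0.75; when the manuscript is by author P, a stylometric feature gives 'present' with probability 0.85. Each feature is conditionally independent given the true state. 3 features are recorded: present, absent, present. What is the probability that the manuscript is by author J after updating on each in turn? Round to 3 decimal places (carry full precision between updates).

After 'present': P(author J) = 0.75·0.6500 / (0.75·0.6500 + 0.85·0.3500) ≈ 0.6210
After 'absent': P(author J) = 0.25·0.6210 / (0.25·0.6210 + 0.15·0.3790) ≈ 0.7320
After 'present': P(author J) = 0.75·0.7320 / (0.75·0.7320 + 0.85·0.2680) ≈ 0.7067

0.707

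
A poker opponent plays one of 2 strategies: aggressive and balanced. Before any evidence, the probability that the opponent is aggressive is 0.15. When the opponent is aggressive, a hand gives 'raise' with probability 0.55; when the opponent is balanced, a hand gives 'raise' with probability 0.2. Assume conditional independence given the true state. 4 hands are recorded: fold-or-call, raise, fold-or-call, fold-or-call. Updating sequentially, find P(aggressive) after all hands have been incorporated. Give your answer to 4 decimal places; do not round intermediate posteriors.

After 'fold-or-call': P(aggressive) = 0.45·0.1500 / (0.45·0.1500 + 0.8·0.8500) ≈ 0.0903
After 'raise': P(aggressive) = 0.55·0.0903 / (0.55·0.0903 + 0.2·0.9097) ≈ 0.2144
After 'fold-or-call': P(aggressive) = 0.45·0.2144 / (0.45·0.2144 + 0.8·0.7856) ≈ 0.1331
After 'fold-or-call': P(aggressive) = 0.45·0.1331 / (0.45·0.1331 + 0.8·0.8669) ≈ 0.0795

0.0795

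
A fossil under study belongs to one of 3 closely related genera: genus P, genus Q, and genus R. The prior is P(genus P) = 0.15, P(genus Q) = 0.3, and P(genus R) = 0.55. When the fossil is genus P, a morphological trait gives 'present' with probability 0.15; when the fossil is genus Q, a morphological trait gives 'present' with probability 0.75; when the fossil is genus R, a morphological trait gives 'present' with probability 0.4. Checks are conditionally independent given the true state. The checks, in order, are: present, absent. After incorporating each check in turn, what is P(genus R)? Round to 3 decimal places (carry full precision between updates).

0.637

After 'present': normaliser = 0.15·0.1500 + 0.75·0.3000 + 0.4·0.5500; P(genus P) ≈ 0.0481, P(genus Q) ≈ 0.4813, P(genus R) ≈ 0.4706
After 'absent': normaliser = 0.85·0.0481 + 0.25·0.4813 + 0.6·0.4706; P(genus P) ≈ 0.0922, P(genus Q) ≈ 0.2712, P(genus R) ≈ 0.6365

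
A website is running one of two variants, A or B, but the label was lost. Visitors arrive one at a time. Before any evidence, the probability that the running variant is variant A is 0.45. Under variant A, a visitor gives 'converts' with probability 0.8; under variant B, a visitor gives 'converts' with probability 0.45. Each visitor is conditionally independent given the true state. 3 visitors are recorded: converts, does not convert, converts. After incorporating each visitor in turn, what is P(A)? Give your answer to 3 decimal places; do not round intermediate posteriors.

0.485

After 'converts': P(A) = 0.8·0.4500 / (0.8·0.4500 + 0.45·0.5500) ≈ 0.5926
After 'does not convert': P(A) = 0.2·0.5926 / (0.2·0.5926 + 0.55·0.4074) ≈ 0.3459
After 'converts': P(A) = 0.8·0.3459 / (0.8·0.3459 + 0.45·0.6541) ≈ 0.4846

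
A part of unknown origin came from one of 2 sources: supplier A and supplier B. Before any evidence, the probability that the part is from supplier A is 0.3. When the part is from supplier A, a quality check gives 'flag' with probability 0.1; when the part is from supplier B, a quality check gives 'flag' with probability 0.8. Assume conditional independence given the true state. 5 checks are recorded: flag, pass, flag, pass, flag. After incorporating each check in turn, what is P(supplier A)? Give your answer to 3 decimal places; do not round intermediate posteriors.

Apply Bayes' rule sequentially, carrying P(supplier A) forward.
After 'flag': P(supplier A) = 0.1·0.3000 / (0.1·0.3000 + 0.8·0.7000) ≈ 0.0508
After 'pass': P(supplier A) = 0.9·0.0508 / (0.9·0.0508 + 0.2·0.9492) ≈ 0.1942
After 'flag': P(supplier A) = 0.1·0.1942 / (0.1·0.1942 + 0.8·0.8058) ≈ 0.0293
After 'pass': P(supplier A) = 0.9·0.0293 / (0.9·0.0293 + 0.2·0.9707) ≈ 0.1194
After 'flag': P(supplier A) = 0.1·0.1194 / (0.1·0.1194 + 0.8·0.8806) ≈ 0.0167

0.017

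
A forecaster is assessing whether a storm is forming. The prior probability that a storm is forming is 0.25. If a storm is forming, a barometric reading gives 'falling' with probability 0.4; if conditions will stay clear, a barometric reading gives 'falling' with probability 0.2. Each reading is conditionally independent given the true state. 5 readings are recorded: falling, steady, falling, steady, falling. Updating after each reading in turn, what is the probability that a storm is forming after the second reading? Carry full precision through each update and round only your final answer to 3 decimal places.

After 'falling': P(storm) = 0.4·0.2500 / (0.4·0.2500 + 0.2·0.7500) ≈ 0.4000
After 'steady': P(storm) = 0.6·0.4000 / (0.6·0.4000 + 0.8·0.6000) ≈ 0.3333

0.333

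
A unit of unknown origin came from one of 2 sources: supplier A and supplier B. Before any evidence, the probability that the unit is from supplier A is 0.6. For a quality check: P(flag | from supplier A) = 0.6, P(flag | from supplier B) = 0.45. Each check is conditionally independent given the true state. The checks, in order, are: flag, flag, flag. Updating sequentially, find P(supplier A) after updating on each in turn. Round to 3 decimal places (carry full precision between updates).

0.780

After 'flag': P(supplier A) = 0.6·0.6000 / (0.6·0.6000 + 0.45·0.4000) ≈ 0.6667
After 'flag': P(supplier A) = 0.6·0.6667 / (0.6·0.6667 + 0.45·0.3333) ≈ 0.7273
After 'flag': P(supplier A) = 0.6·0.7273 / (0.6·0.7273 + 0.45·0.2727) ≈ 0.7805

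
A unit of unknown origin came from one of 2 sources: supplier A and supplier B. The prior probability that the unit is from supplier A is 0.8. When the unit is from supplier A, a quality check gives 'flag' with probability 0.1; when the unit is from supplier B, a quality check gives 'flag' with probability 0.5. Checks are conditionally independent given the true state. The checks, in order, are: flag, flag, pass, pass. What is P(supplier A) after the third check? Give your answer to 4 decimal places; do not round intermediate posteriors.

0.2236

After 'flag': P(supplier A) = 0.1·0.8000 / (0.1·0.8000 + 0.5·0.2000) ≈ 0.4444
After 'flag': P(supplier A) = 0.1·0.4444 / (0.1·0.4444 + 0.5·0.5556) ≈ 0.1379
After 'pass': P(supplier A) = 0.9·0.1379 / (0.9·0.1379 + 0.5·0.8621) ≈ 0.2236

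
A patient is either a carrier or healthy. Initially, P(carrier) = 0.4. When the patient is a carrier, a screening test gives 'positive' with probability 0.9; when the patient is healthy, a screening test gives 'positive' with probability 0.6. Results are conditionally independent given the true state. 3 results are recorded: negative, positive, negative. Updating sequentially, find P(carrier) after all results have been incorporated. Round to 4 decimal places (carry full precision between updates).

0.0588

After 'negative': P(carrier) = 0.1·0.4000 / (0.1·0.4000 + 0.4·0.6000) ≈ 0.1429
After 'positive': P(carrier) = 0.9·0.1429 / (0.9·0.1429 + 0.6·0.8571) ≈ 0.2000
After 'negative': P(carrier) = 0.1·0.2000 / (0.1·0.2000 + 0.4·0.8000) ≈ 0.0588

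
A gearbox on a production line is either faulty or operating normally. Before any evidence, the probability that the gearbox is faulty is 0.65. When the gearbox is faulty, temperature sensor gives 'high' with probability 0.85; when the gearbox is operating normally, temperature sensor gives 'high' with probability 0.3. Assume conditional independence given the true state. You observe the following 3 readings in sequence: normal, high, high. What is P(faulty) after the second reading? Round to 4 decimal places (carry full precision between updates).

0.5300

After 'normal': P(faulty) = 0.15·0.6500 / (0.15·0.6500 + 0.7·0.3500) ≈ 0.2847
After 'high': P(faulty) = 0.85·0.2847 / (0.85·0.2847 + 0.3·0.7153) ≈ 0.5300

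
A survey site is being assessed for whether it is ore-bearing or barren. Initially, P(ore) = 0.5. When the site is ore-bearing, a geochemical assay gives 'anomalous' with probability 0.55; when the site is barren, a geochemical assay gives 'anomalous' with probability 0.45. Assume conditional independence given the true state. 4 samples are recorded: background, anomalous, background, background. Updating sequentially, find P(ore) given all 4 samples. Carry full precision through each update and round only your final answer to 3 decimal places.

After 'background': P(ore) = 0.45·0.5000 / (0.45·0.5000 + 0.55·0.5000) ≈ 0.4500
After 'anomalous': P(ore) = 0.55·0.4500 / (0.55·0.4500 + 0.45·0.5500) ≈ 0.5000
After 'background': P(ore) = 0.45·0.5000 / (0.45·0.5000 + 0.55·0.5000) ≈ 0.4500
After 'background': P(ore) = 0.45·0.4500 / (0.45·0.4500 + 0.55·0.5500) ≈ 0.4010

0.401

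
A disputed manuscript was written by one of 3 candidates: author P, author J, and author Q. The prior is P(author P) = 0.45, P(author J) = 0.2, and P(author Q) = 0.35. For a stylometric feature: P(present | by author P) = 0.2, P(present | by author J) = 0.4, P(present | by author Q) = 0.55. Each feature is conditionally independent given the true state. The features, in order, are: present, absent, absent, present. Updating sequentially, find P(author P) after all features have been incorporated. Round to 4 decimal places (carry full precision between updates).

0.2590

After 'present': normaliser = 0.2·0.4500 + 0.4·0.2000 + 0.55·0.3500; P(author P) ≈ 0.2483, P(author J) ≈ 0.2207, P(author Q) ≈ 0.5310
After 'absent': normaliser = 0.8·0.2483 + 0.6·0.2207 + 0.45·0.5310; P(author P) ≈ 0.3485, P(author J) ≈ 0.2323, P(author Q) ≈ 0.4192
After 'absent': normaliser = 0.8·0.3485 + 0.6·0.2323 + 0.45·0.4192; P(author P) ≈ 0.4594, P(author J) ≈ 0.2297, P(author Q) ≈ 0.3109
After 'present': normaliser = 0.2·0.4594 + 0.4·0.2297 + 0.55·0.3109; P(author P) ≈ 0.2590, P(author J) ≈ 0.2590, P(author Q) ≈ 0.4820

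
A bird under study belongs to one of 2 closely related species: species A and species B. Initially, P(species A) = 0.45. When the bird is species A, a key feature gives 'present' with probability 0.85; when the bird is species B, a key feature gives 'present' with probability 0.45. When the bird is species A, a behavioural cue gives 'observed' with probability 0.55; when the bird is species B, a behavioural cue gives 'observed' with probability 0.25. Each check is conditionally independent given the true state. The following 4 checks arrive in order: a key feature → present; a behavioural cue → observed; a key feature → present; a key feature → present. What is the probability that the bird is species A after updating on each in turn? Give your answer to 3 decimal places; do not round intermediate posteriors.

0.924

After a key feature='present': P(species A) = 0.85·0.4500 / (0.85·0.4500 + 0.45·0.5500) ≈ 0.6071
After a behavioural cue='observed': P(species A) = 0.55·0.6071 / (0.55·0.6071 + 0.25·0.3929) ≈ 0.7727
After a key feature='present': P(species A) = 0.85·0.7727 / (0.85·0.7727 + 0.45·0.2273) ≈ 0.8653
After a key feature='present': P(species A) = 0.85·0.8653 / (0.85·0.8653 + 0.45·0.1347) ≈ 0.9238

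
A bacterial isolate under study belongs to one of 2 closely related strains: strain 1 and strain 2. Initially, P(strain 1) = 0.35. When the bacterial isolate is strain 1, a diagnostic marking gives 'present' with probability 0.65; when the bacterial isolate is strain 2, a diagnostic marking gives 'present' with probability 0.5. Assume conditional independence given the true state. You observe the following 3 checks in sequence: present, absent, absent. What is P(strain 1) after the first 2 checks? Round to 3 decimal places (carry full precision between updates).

Each posterior becomes the prior for the next update.
After 'present': P(strain 1) = 0.65·0.3500 / (0.65·0.3500 + 0.5·0.6500) ≈ 0.4118
After 'absent': P(strain 1) = 0.35·0.4118 / (0.35·0.4118 + 0.5·0.5882) ≈ 0.3289

0.329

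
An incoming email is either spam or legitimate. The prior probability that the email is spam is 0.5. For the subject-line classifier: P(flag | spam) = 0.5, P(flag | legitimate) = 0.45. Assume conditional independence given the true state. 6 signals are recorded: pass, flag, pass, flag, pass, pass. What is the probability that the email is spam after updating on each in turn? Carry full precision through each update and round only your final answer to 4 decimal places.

After 'pass': P(spam) = 0.5·0.5000 / (0.5·0.5000 + 0.55·0.5000) ≈ 0.4762
After 'flag': P(spam) = 0.5·0.4762 / (0.5·0.4762 + 0.45·0.5238) ≈ 0.5025
After 'pass': P(spam) = 0.5·0.5025 / (0.5·0.5025 + 0.55·0.4975) ≈ 0.4787
After 'flag': P(spam) = 0.5·0.4787 / (0.5·0.4787 + 0.45·0.5213) ≈ 0.5050
After 'pass': P(spam) = 0.5·0.5050 / (0.5·0.5050 + 0.55·0.4950) ≈ 0.4812
After 'pass': P(spam) = 0.5·0.4812 / (0.5·0.4812 + 0.55·0.5188) ≈ 0.4575

0.4575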